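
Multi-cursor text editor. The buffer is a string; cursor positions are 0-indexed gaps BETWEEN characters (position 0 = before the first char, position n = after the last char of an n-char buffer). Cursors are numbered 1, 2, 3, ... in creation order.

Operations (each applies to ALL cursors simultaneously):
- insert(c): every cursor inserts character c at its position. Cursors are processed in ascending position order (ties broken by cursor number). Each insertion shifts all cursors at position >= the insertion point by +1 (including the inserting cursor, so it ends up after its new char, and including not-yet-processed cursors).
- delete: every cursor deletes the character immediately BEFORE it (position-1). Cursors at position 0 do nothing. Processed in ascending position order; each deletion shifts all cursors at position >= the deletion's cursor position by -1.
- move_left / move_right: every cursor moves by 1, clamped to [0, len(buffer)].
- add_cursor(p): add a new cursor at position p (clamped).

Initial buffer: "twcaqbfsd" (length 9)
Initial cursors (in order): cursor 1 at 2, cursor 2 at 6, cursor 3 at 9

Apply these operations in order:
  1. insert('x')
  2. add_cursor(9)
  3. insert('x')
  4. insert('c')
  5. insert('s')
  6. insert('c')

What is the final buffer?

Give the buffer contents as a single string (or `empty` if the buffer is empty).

Answer: twxxcsccaqbxxcscfxcscsdxxcsc

Derivation:
After op 1 (insert('x')): buffer="twxcaqbxfsdx" (len 12), cursors c1@3 c2@8 c3@12, authorship ..1....2...3
After op 2 (add_cursor(9)): buffer="twxcaqbxfsdx" (len 12), cursors c1@3 c2@8 c4@9 c3@12, authorship ..1....2...3
After op 3 (insert('x')): buffer="twxxcaqbxxfxsdxx" (len 16), cursors c1@4 c2@10 c4@12 c3@16, authorship ..11....22.4..33
After op 4 (insert('c')): buffer="twxxccaqbxxcfxcsdxxc" (len 20), cursors c1@5 c2@12 c4@15 c3@20, authorship ..111....222.44..333
After op 5 (insert('s')): buffer="twxxcscaqbxxcsfxcssdxxcs" (len 24), cursors c1@6 c2@14 c4@18 c3@24, authorship ..1111....2222.444..3333
After op 6 (insert('c')): buffer="twxxcsccaqbxxcscfxcscsdxxcsc" (len 28), cursors c1@7 c2@16 c4@21 c3@28, authorship ..11111....22222.4444..33333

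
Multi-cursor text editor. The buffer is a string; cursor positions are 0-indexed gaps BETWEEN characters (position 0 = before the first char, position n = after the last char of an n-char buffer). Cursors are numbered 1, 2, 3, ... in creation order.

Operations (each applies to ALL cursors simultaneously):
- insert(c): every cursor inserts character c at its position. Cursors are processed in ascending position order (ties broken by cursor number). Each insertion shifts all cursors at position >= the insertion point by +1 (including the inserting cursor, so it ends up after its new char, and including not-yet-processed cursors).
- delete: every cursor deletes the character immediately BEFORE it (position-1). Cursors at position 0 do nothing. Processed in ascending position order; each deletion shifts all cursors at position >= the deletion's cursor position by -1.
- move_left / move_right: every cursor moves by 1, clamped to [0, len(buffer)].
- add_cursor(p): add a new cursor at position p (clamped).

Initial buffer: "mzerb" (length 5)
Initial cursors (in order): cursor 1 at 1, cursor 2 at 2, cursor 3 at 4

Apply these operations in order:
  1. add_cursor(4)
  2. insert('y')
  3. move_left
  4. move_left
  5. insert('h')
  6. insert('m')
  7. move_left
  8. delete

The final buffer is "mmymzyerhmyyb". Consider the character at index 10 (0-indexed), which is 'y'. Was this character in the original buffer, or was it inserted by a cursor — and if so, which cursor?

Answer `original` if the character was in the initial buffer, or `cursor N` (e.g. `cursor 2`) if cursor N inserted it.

After op 1 (add_cursor(4)): buffer="mzerb" (len 5), cursors c1@1 c2@2 c3@4 c4@4, authorship .....
After op 2 (insert('y')): buffer="myzyeryyb" (len 9), cursors c1@2 c2@4 c3@8 c4@8, authorship .1.2..34.
After op 3 (move_left): buffer="myzyeryyb" (len 9), cursors c1@1 c2@3 c3@7 c4@7, authorship .1.2..34.
After op 4 (move_left): buffer="myzyeryyb" (len 9), cursors c1@0 c2@2 c3@6 c4@6, authorship .1.2..34.
After op 5 (insert('h')): buffer="hmyhzyerhhyyb" (len 13), cursors c1@1 c2@4 c3@10 c4@10, authorship 1.12.2..3434.
After op 6 (insert('m')): buffer="hmmyhmzyerhhmmyyb" (len 17), cursors c1@2 c2@6 c3@14 c4@14, authorship 11.122.2..343434.
After op 7 (move_left): buffer="hmmyhmzyerhhmmyyb" (len 17), cursors c1@1 c2@5 c3@13 c4@13, authorship 11.122.2..343434.
After op 8 (delete): buffer="mmymzyerhmyyb" (len 13), cursors c1@0 c2@3 c3@9 c4@9, authorship 1.12.2..3434.
Authorship (.=original, N=cursor N): 1 . 1 2 . 2 . . 3 4 3 4 .
Index 10: author = 3

Answer: cursor 3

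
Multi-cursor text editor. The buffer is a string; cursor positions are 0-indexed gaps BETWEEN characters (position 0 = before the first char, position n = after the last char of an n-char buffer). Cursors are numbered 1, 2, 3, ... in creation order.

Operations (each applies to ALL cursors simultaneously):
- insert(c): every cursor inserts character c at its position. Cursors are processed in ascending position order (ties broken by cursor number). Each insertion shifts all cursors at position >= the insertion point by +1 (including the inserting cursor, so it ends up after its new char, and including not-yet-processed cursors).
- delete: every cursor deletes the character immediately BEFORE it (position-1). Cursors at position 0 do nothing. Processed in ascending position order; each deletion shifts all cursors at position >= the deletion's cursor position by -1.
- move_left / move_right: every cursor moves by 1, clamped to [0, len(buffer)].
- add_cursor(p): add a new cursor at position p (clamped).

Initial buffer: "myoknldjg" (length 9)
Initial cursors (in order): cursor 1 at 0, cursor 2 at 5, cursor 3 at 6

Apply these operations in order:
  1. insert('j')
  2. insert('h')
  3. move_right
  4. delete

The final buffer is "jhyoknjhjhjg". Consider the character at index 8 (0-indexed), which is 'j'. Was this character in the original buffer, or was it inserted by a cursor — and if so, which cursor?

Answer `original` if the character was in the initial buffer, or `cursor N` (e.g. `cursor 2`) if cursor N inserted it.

After op 1 (insert('j')): buffer="jmyoknjljdjg" (len 12), cursors c1@1 c2@7 c3@9, authorship 1.....2.3...
After op 2 (insert('h')): buffer="jhmyoknjhljhdjg" (len 15), cursors c1@2 c2@9 c3@12, authorship 11.....22.33...
After op 3 (move_right): buffer="jhmyoknjhljhdjg" (len 15), cursors c1@3 c2@10 c3@13, authorship 11.....22.33...
After op 4 (delete): buffer="jhyoknjhjhjg" (len 12), cursors c1@2 c2@8 c3@10, authorship 11....2233..
Authorship (.=original, N=cursor N): 1 1 . . . . 2 2 3 3 . .
Index 8: author = 3

Answer: cursor 3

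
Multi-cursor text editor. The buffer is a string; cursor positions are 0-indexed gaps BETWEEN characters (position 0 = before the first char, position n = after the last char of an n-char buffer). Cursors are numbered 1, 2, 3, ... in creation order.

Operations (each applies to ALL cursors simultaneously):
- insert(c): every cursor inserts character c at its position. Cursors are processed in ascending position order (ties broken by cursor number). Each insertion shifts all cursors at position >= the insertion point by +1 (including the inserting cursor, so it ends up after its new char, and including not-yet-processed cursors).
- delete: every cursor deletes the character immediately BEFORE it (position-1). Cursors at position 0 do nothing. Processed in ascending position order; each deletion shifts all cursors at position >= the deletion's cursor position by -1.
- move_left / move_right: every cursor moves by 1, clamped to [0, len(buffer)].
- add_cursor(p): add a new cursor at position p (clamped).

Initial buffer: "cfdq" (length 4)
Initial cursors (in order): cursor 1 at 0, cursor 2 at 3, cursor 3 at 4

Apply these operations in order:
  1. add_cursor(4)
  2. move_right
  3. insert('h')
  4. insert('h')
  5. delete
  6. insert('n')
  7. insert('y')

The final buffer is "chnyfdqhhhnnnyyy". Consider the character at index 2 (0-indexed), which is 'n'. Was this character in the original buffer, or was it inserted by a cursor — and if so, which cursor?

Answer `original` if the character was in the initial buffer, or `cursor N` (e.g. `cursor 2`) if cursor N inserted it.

Answer: cursor 1

Derivation:
After op 1 (add_cursor(4)): buffer="cfdq" (len 4), cursors c1@0 c2@3 c3@4 c4@4, authorship ....
After op 2 (move_right): buffer="cfdq" (len 4), cursors c1@1 c2@4 c3@4 c4@4, authorship ....
After op 3 (insert('h')): buffer="chfdqhhh" (len 8), cursors c1@2 c2@8 c3@8 c4@8, authorship .1...234
After op 4 (insert('h')): buffer="chhfdqhhhhhh" (len 12), cursors c1@3 c2@12 c3@12 c4@12, authorship .11...234234
After op 5 (delete): buffer="chfdqhhh" (len 8), cursors c1@2 c2@8 c3@8 c4@8, authorship .1...234
After op 6 (insert('n')): buffer="chnfdqhhhnnn" (len 12), cursors c1@3 c2@12 c3@12 c4@12, authorship .11...234234
After op 7 (insert('y')): buffer="chnyfdqhhhnnnyyy" (len 16), cursors c1@4 c2@16 c3@16 c4@16, authorship .111...234234234
Authorship (.=original, N=cursor N): . 1 1 1 . . . 2 3 4 2 3 4 2 3 4
Index 2: author = 1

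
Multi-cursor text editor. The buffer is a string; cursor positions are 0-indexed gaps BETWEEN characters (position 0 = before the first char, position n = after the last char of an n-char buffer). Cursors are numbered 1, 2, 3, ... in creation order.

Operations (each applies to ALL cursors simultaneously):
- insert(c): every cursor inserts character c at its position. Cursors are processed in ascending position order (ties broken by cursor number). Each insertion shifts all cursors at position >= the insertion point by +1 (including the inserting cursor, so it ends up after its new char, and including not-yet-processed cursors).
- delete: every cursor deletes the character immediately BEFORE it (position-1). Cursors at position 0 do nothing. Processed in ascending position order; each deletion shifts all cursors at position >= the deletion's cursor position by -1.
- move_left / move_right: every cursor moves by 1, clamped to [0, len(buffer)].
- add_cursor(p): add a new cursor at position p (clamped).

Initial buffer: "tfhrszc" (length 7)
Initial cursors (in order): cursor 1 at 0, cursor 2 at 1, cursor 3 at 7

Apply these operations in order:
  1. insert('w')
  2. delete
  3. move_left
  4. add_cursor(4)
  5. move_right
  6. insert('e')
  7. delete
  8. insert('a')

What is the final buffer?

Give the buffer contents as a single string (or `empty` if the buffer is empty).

After op 1 (insert('w')): buffer="wtwfhrszcw" (len 10), cursors c1@1 c2@3 c3@10, authorship 1.2......3
After op 2 (delete): buffer="tfhrszc" (len 7), cursors c1@0 c2@1 c3@7, authorship .......
After op 3 (move_left): buffer="tfhrszc" (len 7), cursors c1@0 c2@0 c3@6, authorship .......
After op 4 (add_cursor(4)): buffer="tfhrszc" (len 7), cursors c1@0 c2@0 c4@4 c3@6, authorship .......
After op 5 (move_right): buffer="tfhrszc" (len 7), cursors c1@1 c2@1 c4@5 c3@7, authorship .......
After op 6 (insert('e')): buffer="teefhrsezce" (len 11), cursors c1@3 c2@3 c4@8 c3@11, authorship .12....4..3
After op 7 (delete): buffer="tfhrszc" (len 7), cursors c1@1 c2@1 c4@5 c3@7, authorship .......
After op 8 (insert('a')): buffer="taafhrsazca" (len 11), cursors c1@3 c2@3 c4@8 c3@11, authorship .12....4..3

Answer: taafhrsazca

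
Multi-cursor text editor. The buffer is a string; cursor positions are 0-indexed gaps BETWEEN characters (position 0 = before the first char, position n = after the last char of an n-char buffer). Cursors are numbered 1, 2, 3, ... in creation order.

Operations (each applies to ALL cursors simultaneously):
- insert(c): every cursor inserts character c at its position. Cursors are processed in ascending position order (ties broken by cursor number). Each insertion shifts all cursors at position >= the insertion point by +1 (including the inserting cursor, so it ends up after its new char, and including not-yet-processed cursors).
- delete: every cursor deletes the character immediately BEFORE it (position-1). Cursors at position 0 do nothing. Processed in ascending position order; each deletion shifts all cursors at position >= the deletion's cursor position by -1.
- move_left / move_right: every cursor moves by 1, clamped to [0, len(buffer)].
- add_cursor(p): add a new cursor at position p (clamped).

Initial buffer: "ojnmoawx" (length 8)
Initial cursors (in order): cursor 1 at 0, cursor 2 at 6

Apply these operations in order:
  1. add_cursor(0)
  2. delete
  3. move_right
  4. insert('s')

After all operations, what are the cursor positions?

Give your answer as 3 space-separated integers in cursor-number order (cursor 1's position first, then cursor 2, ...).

After op 1 (add_cursor(0)): buffer="ojnmoawx" (len 8), cursors c1@0 c3@0 c2@6, authorship ........
After op 2 (delete): buffer="ojnmowx" (len 7), cursors c1@0 c3@0 c2@5, authorship .......
After op 3 (move_right): buffer="ojnmowx" (len 7), cursors c1@1 c3@1 c2@6, authorship .......
After op 4 (insert('s')): buffer="ossjnmowsx" (len 10), cursors c1@3 c3@3 c2@9, authorship .13.....2.

Answer: 3 9 3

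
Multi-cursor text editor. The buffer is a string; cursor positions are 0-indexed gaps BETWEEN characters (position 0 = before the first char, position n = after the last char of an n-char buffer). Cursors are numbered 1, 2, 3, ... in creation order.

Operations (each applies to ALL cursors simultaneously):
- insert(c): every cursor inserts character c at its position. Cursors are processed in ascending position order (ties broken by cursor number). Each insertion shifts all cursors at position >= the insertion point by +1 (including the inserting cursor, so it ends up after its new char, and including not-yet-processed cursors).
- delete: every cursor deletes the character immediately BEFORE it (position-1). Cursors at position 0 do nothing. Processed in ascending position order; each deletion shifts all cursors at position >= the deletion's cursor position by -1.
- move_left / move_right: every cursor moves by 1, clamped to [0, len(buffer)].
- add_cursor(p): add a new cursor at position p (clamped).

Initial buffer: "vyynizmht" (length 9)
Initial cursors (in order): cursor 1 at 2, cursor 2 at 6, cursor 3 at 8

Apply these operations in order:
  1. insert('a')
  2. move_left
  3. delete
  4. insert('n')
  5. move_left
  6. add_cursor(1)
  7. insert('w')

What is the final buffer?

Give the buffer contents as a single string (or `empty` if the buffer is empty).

After op 1 (insert('a')): buffer="vyaynizamhat" (len 12), cursors c1@3 c2@8 c3@11, authorship ..1....2..3.
After op 2 (move_left): buffer="vyaynizamhat" (len 12), cursors c1@2 c2@7 c3@10, authorship ..1....2..3.
After op 3 (delete): buffer="vayniamat" (len 9), cursors c1@1 c2@5 c3@7, authorship .1...2.3.
After op 4 (insert('n')): buffer="vnayninamnat" (len 12), cursors c1@2 c2@7 c3@10, authorship .11...22.33.
After op 5 (move_left): buffer="vnayninamnat" (len 12), cursors c1@1 c2@6 c3@9, authorship .11...22.33.
After op 6 (add_cursor(1)): buffer="vnayninamnat" (len 12), cursors c1@1 c4@1 c2@6 c3@9, authorship .11...22.33.
After op 7 (insert('w')): buffer="vwwnayniwnamwnat" (len 16), cursors c1@3 c4@3 c2@9 c3@13, authorship .1411...222.333.

Answer: vwwnayniwnamwnat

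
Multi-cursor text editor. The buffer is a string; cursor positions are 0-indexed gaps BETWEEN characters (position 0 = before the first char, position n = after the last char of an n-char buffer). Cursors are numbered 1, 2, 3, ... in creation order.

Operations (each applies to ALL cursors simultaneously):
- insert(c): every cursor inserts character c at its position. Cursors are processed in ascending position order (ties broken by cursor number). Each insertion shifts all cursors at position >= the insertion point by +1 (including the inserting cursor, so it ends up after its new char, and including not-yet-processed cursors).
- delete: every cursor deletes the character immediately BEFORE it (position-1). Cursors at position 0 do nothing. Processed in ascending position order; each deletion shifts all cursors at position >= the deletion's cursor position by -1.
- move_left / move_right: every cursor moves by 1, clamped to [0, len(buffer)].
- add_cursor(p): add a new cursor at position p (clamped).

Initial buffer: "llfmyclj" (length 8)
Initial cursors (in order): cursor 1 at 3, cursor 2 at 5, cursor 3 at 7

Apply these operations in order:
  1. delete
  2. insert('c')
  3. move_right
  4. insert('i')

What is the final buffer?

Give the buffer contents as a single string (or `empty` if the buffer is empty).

After op 1 (delete): buffer="llmcj" (len 5), cursors c1@2 c2@3 c3@4, authorship .....
After op 2 (insert('c')): buffer="llcmcccj" (len 8), cursors c1@3 c2@5 c3@7, authorship ..1.2.3.
After op 3 (move_right): buffer="llcmcccj" (len 8), cursors c1@4 c2@6 c3@8, authorship ..1.2.3.
After op 4 (insert('i')): buffer="llcmiccicji" (len 11), cursors c1@5 c2@8 c3@11, authorship ..1.12.23.3

Answer: llcmiccicji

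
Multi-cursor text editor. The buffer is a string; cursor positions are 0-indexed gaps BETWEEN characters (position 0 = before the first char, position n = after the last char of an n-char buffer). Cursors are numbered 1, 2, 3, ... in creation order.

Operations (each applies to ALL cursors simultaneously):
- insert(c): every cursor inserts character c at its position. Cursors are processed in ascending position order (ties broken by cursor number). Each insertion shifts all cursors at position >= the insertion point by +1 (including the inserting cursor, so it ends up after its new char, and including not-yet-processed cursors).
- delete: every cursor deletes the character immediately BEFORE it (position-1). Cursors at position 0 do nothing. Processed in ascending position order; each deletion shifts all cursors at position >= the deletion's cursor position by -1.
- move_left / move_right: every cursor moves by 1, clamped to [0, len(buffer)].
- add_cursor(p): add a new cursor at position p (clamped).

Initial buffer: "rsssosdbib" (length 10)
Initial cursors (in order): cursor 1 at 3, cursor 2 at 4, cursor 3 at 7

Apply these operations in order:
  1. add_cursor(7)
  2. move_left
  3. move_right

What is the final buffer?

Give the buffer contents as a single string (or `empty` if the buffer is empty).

After op 1 (add_cursor(7)): buffer="rsssosdbib" (len 10), cursors c1@3 c2@4 c3@7 c4@7, authorship ..........
After op 2 (move_left): buffer="rsssosdbib" (len 10), cursors c1@2 c2@3 c3@6 c4@6, authorship ..........
After op 3 (move_right): buffer="rsssosdbib" (len 10), cursors c1@3 c2@4 c3@7 c4@7, authorship ..........

Answer: rsssosdbib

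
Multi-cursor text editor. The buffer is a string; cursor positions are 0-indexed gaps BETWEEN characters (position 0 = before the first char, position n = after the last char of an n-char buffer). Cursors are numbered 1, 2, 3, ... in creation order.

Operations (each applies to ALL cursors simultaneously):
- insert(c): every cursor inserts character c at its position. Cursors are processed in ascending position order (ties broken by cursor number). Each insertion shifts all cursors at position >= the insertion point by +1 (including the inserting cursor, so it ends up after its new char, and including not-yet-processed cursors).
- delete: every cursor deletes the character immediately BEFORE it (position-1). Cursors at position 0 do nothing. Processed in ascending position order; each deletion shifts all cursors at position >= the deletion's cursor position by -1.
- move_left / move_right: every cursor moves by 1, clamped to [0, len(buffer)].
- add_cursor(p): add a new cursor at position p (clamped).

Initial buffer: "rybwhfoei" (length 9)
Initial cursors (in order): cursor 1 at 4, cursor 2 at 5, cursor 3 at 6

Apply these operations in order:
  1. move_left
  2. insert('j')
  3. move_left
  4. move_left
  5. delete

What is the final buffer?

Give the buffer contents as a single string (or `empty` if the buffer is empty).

Answer: rbwhjfoei

Derivation:
After op 1 (move_left): buffer="rybwhfoei" (len 9), cursors c1@3 c2@4 c3@5, authorship .........
After op 2 (insert('j')): buffer="rybjwjhjfoei" (len 12), cursors c1@4 c2@6 c3@8, authorship ...1.2.3....
After op 3 (move_left): buffer="rybjwjhjfoei" (len 12), cursors c1@3 c2@5 c3@7, authorship ...1.2.3....
After op 4 (move_left): buffer="rybjwjhjfoei" (len 12), cursors c1@2 c2@4 c3@6, authorship ...1.2.3....
After op 5 (delete): buffer="rbwhjfoei" (len 9), cursors c1@1 c2@2 c3@3, authorship ....3....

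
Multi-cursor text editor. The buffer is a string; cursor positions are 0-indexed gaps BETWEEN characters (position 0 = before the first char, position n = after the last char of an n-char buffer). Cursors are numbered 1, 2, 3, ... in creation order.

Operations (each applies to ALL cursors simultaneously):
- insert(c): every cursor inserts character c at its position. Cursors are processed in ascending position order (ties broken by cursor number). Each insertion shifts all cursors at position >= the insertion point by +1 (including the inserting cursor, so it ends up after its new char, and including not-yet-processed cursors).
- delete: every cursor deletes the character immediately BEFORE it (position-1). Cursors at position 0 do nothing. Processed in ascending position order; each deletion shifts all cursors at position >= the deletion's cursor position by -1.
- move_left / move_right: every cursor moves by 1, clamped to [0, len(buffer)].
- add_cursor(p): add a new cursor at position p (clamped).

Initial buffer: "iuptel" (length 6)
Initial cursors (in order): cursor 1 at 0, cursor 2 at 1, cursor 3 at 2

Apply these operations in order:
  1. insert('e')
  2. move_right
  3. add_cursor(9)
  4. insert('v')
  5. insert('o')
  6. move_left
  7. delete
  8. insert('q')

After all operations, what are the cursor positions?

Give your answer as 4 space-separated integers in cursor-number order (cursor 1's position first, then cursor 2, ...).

Answer: 3 7 11 16

Derivation:
After op 1 (insert('e')): buffer="eieueptel" (len 9), cursors c1@1 c2@3 c3@5, authorship 1.2.3....
After op 2 (move_right): buffer="eieueptel" (len 9), cursors c1@2 c2@4 c3@6, authorship 1.2.3....
After op 3 (add_cursor(9)): buffer="eieueptel" (len 9), cursors c1@2 c2@4 c3@6 c4@9, authorship 1.2.3....
After op 4 (insert('v')): buffer="eiveuvepvtelv" (len 13), cursors c1@3 c2@6 c3@9 c4@13, authorship 1.12.23.3...4
After op 5 (insert('o')): buffer="eivoeuvoepvotelvo" (len 17), cursors c1@4 c2@8 c3@12 c4@17, authorship 1.112.223.33...44
After op 6 (move_left): buffer="eivoeuvoepvotelvo" (len 17), cursors c1@3 c2@7 c3@11 c4@16, authorship 1.112.223.33...44
After op 7 (delete): buffer="eioeuoepotelo" (len 13), cursors c1@2 c2@5 c3@8 c4@12, authorship 1.12.23.3...4
After op 8 (insert('q')): buffer="eiqoeuqoepqotelqo" (len 17), cursors c1@3 c2@7 c3@11 c4@16, authorship 1.112.223.33...44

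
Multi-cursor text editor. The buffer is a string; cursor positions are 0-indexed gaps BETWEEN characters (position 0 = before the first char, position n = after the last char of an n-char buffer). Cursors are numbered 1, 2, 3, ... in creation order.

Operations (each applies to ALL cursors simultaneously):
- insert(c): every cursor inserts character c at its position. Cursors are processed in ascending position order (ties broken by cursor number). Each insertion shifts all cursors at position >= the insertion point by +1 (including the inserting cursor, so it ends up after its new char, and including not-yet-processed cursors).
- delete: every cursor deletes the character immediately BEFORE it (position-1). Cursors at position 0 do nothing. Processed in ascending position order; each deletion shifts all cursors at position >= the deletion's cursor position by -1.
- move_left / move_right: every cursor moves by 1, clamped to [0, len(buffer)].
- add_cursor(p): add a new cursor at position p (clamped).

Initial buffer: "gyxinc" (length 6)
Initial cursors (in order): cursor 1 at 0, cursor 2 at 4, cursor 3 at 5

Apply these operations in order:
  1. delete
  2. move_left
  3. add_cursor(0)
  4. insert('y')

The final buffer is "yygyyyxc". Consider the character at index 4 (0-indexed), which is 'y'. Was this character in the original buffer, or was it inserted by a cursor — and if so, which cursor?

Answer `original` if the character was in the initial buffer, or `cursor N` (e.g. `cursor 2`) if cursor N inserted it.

Answer: cursor 2

Derivation:
After op 1 (delete): buffer="gyxc" (len 4), cursors c1@0 c2@3 c3@3, authorship ....
After op 2 (move_left): buffer="gyxc" (len 4), cursors c1@0 c2@2 c3@2, authorship ....
After op 3 (add_cursor(0)): buffer="gyxc" (len 4), cursors c1@0 c4@0 c2@2 c3@2, authorship ....
After op 4 (insert('y')): buffer="yygyyyxc" (len 8), cursors c1@2 c4@2 c2@6 c3@6, authorship 14..23..
Authorship (.=original, N=cursor N): 1 4 . . 2 3 . .
Index 4: author = 2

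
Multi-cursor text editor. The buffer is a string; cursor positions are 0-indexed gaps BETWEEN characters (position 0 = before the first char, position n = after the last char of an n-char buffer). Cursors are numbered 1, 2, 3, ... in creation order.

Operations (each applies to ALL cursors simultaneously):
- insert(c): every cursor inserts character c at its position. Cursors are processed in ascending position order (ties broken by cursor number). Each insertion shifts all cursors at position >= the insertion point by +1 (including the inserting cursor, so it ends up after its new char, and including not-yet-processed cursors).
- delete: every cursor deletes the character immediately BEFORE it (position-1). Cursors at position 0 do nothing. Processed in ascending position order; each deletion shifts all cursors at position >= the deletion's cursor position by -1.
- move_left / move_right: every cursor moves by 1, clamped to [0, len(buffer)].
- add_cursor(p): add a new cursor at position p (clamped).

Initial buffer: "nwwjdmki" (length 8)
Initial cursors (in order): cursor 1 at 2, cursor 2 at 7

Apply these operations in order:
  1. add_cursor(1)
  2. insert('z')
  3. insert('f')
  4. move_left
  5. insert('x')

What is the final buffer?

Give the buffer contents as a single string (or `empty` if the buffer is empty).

After op 1 (add_cursor(1)): buffer="nwwjdmki" (len 8), cursors c3@1 c1@2 c2@7, authorship ........
After op 2 (insert('z')): buffer="nzwzwjdmkzi" (len 11), cursors c3@2 c1@4 c2@10, authorship .3.1.....2.
After op 3 (insert('f')): buffer="nzfwzfwjdmkzfi" (len 14), cursors c3@3 c1@6 c2@13, authorship .33.11.....22.
After op 4 (move_left): buffer="nzfwzfwjdmkzfi" (len 14), cursors c3@2 c1@5 c2@12, authorship .33.11.....22.
After op 5 (insert('x')): buffer="nzxfwzxfwjdmkzxfi" (len 17), cursors c3@3 c1@7 c2@15, authorship .333.111.....222.

Answer: nzxfwzxfwjdmkzxfi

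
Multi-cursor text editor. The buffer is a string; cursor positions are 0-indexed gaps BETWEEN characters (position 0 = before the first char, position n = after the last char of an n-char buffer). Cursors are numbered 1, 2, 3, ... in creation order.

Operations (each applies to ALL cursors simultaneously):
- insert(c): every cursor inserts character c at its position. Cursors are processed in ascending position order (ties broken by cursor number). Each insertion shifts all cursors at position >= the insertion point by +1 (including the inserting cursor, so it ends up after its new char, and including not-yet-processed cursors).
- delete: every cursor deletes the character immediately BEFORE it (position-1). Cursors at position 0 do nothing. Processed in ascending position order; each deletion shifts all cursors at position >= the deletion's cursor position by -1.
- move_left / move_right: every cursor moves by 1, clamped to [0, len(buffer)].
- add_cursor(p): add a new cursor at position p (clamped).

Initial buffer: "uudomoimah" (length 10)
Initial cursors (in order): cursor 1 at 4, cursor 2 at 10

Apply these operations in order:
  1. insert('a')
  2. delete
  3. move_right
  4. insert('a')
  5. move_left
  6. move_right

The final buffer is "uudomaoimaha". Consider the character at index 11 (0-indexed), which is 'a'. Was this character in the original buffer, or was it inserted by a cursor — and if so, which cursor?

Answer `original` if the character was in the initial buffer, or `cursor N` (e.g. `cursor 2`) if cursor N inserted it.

After op 1 (insert('a')): buffer="uudoamoimaha" (len 12), cursors c1@5 c2@12, authorship ....1......2
After op 2 (delete): buffer="uudomoimah" (len 10), cursors c1@4 c2@10, authorship ..........
After op 3 (move_right): buffer="uudomoimah" (len 10), cursors c1@5 c2@10, authorship ..........
After op 4 (insert('a')): buffer="uudomaoimaha" (len 12), cursors c1@6 c2@12, authorship .....1.....2
After op 5 (move_left): buffer="uudomaoimaha" (len 12), cursors c1@5 c2@11, authorship .....1.....2
After op 6 (move_right): buffer="uudomaoimaha" (len 12), cursors c1@6 c2@12, authorship .....1.....2
Authorship (.=original, N=cursor N): . . . . . 1 . . . . . 2
Index 11: author = 2

Answer: cursor 2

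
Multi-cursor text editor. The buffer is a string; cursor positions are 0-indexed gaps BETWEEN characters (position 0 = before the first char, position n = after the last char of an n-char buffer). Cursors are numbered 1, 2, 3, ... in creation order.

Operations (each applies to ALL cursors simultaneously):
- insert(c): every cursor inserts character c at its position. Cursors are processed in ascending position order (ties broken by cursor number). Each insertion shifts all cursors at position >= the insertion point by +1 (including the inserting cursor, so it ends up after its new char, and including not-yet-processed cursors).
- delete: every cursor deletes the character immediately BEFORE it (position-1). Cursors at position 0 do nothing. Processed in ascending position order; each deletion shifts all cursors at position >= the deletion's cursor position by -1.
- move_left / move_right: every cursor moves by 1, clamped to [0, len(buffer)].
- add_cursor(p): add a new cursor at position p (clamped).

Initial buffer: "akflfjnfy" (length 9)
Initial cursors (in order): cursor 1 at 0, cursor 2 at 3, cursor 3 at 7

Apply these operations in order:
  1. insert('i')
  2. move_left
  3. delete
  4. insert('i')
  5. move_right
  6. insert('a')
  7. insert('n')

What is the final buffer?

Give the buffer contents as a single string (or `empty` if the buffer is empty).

After op 1 (insert('i')): buffer="iakfilfjnify" (len 12), cursors c1@1 c2@5 c3@10, authorship 1...2....3..
After op 2 (move_left): buffer="iakfilfjnify" (len 12), cursors c1@0 c2@4 c3@9, authorship 1...2....3..
After op 3 (delete): buffer="iakilfjify" (len 10), cursors c1@0 c2@3 c3@7, authorship 1..2...3..
After op 4 (insert('i')): buffer="iiakiilfjiify" (len 13), cursors c1@1 c2@5 c3@10, authorship 11..22...33..
After op 5 (move_right): buffer="iiakiilfjiify" (len 13), cursors c1@2 c2@6 c3@11, authorship 11..22...33..
After op 6 (insert('a')): buffer="iiaakiialfjiiafy" (len 16), cursors c1@3 c2@8 c3@14, authorship 111..222...333..
After op 7 (insert('n')): buffer="iianakiianlfjiianfy" (len 19), cursors c1@4 c2@10 c3@17, authorship 1111..2222...3333..

Answer: iianakiianlfjiianfy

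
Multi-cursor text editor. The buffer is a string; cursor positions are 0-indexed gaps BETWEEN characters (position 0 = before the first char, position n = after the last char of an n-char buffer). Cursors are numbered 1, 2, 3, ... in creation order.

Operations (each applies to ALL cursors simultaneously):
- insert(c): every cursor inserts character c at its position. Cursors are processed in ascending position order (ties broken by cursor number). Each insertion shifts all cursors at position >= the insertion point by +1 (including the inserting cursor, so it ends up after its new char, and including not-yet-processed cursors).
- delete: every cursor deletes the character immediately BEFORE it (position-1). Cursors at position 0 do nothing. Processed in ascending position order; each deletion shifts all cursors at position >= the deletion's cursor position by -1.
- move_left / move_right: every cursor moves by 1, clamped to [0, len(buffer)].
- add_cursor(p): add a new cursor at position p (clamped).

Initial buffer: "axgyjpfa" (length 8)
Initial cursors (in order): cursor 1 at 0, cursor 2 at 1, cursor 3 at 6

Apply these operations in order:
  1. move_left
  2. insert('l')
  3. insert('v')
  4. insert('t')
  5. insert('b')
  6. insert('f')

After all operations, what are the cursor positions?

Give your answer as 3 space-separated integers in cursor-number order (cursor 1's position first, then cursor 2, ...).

After op 1 (move_left): buffer="axgyjpfa" (len 8), cursors c1@0 c2@0 c3@5, authorship ........
After op 2 (insert('l')): buffer="llaxgyjlpfa" (len 11), cursors c1@2 c2@2 c3@8, authorship 12.....3...
After op 3 (insert('v')): buffer="llvvaxgyjlvpfa" (len 14), cursors c1@4 c2@4 c3@11, authorship 1212.....33...
After op 4 (insert('t')): buffer="llvvttaxgyjlvtpfa" (len 17), cursors c1@6 c2@6 c3@14, authorship 121212.....333...
After op 5 (insert('b')): buffer="llvvttbbaxgyjlvtbpfa" (len 20), cursors c1@8 c2@8 c3@17, authorship 12121212.....3333...
After op 6 (insert('f')): buffer="llvvttbbffaxgyjlvtbfpfa" (len 23), cursors c1@10 c2@10 c3@20, authorship 1212121212.....33333...

Answer: 10 10 20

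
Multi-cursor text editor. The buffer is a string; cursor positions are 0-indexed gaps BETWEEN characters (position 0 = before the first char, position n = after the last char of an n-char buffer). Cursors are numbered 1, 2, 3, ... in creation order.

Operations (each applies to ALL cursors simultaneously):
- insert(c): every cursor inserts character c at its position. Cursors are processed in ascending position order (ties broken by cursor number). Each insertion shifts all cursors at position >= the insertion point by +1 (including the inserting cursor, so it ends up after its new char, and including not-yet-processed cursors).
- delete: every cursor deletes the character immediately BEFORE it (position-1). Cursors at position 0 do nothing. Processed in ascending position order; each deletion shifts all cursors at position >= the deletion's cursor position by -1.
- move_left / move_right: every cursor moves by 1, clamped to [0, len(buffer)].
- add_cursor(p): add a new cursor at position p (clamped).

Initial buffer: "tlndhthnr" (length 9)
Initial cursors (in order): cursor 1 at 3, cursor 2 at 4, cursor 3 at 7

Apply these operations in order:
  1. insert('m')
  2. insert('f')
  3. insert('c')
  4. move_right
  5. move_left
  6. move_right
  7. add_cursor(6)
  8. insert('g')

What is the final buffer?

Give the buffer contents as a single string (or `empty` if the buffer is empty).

After op 1 (insert('m')): buffer="tlnmdmhthmnr" (len 12), cursors c1@4 c2@6 c3@10, authorship ...1.2...3..
After op 2 (insert('f')): buffer="tlnmfdmfhthmfnr" (len 15), cursors c1@5 c2@8 c3@13, authorship ...11.22...33..
After op 3 (insert('c')): buffer="tlnmfcdmfchthmfcnr" (len 18), cursors c1@6 c2@10 c3@16, authorship ...111.222...333..
After op 4 (move_right): buffer="tlnmfcdmfchthmfcnr" (len 18), cursors c1@7 c2@11 c3@17, authorship ...111.222...333..
After op 5 (move_left): buffer="tlnmfcdmfchthmfcnr" (len 18), cursors c1@6 c2@10 c3@16, authorship ...111.222...333..
After op 6 (move_right): buffer="tlnmfcdmfchthmfcnr" (len 18), cursors c1@7 c2@11 c3@17, authorship ...111.222...333..
After op 7 (add_cursor(6)): buffer="tlnmfcdmfchthmfcnr" (len 18), cursors c4@6 c1@7 c2@11 c3@17, authorship ...111.222...333..
After op 8 (insert('g')): buffer="tlnmfcgdgmfchgthmfcngr" (len 22), cursors c4@7 c1@9 c2@14 c3@21, authorship ...1114.1222.2..333.3.

Answer: tlnmfcgdgmfchgthmfcngr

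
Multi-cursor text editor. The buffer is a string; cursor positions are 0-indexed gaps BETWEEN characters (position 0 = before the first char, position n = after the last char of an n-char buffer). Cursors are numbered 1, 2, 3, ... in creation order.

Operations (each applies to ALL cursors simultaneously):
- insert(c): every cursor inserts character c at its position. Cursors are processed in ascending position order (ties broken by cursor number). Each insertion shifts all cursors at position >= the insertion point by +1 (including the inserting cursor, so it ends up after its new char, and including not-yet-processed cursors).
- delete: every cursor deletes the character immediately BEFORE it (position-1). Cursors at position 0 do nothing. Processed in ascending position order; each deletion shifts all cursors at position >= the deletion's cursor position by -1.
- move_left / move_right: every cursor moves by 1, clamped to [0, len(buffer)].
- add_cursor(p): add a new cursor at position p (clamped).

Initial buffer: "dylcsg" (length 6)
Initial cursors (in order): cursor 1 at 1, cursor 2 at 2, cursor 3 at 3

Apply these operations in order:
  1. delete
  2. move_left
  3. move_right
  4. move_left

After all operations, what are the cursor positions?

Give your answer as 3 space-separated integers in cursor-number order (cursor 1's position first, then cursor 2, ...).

Answer: 0 0 0

Derivation:
After op 1 (delete): buffer="csg" (len 3), cursors c1@0 c2@0 c3@0, authorship ...
After op 2 (move_left): buffer="csg" (len 3), cursors c1@0 c2@0 c3@0, authorship ...
After op 3 (move_right): buffer="csg" (len 3), cursors c1@1 c2@1 c3@1, authorship ...
After op 4 (move_left): buffer="csg" (len 3), cursors c1@0 c2@0 c3@0, authorship ...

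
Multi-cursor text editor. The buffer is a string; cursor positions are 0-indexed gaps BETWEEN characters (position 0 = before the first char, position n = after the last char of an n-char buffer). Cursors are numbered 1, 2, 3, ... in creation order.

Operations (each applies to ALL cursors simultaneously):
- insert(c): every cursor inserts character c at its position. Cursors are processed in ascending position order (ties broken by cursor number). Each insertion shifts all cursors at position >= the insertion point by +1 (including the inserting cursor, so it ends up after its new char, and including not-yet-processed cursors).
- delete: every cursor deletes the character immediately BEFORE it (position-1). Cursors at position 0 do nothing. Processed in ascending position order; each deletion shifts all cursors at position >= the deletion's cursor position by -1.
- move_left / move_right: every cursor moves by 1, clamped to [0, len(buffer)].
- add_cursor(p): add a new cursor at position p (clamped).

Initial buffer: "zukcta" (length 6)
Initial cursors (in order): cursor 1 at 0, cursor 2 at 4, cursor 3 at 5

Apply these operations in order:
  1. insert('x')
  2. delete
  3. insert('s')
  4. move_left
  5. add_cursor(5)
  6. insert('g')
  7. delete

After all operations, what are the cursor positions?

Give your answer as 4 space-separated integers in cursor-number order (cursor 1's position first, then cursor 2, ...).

After op 1 (insert('x')): buffer="xzukcxtxa" (len 9), cursors c1@1 c2@6 c3@8, authorship 1....2.3.
After op 2 (delete): buffer="zukcta" (len 6), cursors c1@0 c2@4 c3@5, authorship ......
After op 3 (insert('s')): buffer="szukcstsa" (len 9), cursors c1@1 c2@6 c3@8, authorship 1....2.3.
After op 4 (move_left): buffer="szukcstsa" (len 9), cursors c1@0 c2@5 c3@7, authorship 1....2.3.
After op 5 (add_cursor(5)): buffer="szukcstsa" (len 9), cursors c1@0 c2@5 c4@5 c3@7, authorship 1....2.3.
After op 6 (insert('g')): buffer="gszukcggstgsa" (len 13), cursors c1@1 c2@8 c4@8 c3@11, authorship 11....242.33.
After op 7 (delete): buffer="szukcstsa" (len 9), cursors c1@0 c2@5 c4@5 c3@7, authorship 1....2.3.

Answer: 0 5 7 5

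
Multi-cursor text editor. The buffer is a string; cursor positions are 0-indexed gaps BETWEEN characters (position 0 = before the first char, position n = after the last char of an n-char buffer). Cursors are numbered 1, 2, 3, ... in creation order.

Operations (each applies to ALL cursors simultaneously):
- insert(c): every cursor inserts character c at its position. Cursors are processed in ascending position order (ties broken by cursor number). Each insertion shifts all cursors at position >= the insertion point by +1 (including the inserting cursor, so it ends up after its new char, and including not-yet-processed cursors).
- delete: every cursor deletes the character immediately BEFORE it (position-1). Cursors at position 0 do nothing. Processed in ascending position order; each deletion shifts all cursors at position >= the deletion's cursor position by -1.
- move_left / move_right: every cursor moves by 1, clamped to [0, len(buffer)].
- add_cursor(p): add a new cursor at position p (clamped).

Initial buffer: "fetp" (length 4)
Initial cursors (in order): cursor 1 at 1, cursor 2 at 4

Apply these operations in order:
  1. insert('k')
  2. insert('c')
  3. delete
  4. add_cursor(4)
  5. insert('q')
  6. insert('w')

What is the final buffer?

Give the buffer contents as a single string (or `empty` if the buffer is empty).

Answer: fkqwetqwpkqw

Derivation:
After op 1 (insert('k')): buffer="fketpk" (len 6), cursors c1@2 c2@6, authorship .1...2
After op 2 (insert('c')): buffer="fkcetpkc" (len 8), cursors c1@3 c2@8, authorship .11...22
After op 3 (delete): buffer="fketpk" (len 6), cursors c1@2 c2@6, authorship .1...2
After op 4 (add_cursor(4)): buffer="fketpk" (len 6), cursors c1@2 c3@4 c2@6, authorship .1...2
After op 5 (insert('q')): buffer="fkqetqpkq" (len 9), cursors c1@3 c3@6 c2@9, authorship .11..3.22
After op 6 (insert('w')): buffer="fkqwetqwpkqw" (len 12), cursors c1@4 c3@8 c2@12, authorship .111..33.222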